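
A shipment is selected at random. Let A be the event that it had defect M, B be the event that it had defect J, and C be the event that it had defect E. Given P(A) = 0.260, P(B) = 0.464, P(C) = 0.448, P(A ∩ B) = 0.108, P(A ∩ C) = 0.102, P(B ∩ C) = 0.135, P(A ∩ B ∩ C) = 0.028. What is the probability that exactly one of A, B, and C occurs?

P(exactly one) = 0.260 + 0.464 + 0.448 − 2·0.108 − 2·0.102 − 2·0.135 + 3·0.028 = 0.566

0.566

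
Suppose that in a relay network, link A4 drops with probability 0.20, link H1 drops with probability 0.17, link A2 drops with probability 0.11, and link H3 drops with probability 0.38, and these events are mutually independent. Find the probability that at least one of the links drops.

0.6336048

P(none) = (1 − 0.20) × (1 − 0.17) × (1 − 0.11) × (1 − 0.38) = 0.80 × 0.83 × 0.89 × 0.62 = 0.3663952
P(at least one) = 1 − 0.3663952 = 0.6336048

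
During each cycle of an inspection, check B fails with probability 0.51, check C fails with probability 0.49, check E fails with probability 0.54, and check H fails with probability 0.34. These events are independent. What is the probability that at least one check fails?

0.92413036

Independence gives P(none) = ∏(1 − pᵢ).
P(none) = (1 − 0.51) × (1 − 0.49) × (1 − 0.54) × (1 − 0.34) = 0.49 × 0.51 × 0.46 × 0.66 = 0.07586964
P(at least one) = 1 − 0.07586964 = 0.92413036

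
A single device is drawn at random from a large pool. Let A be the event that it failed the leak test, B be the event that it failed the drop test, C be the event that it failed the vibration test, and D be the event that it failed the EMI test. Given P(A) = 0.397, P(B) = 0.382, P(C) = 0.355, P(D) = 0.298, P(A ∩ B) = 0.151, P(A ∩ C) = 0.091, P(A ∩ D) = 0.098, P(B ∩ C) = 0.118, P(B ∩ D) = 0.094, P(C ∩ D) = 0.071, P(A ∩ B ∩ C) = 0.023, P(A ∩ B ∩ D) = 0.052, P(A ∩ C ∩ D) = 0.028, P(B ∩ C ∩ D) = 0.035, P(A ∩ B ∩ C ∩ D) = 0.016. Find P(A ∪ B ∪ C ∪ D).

0.931

By inclusion-exclusion,
P(A ∪ B ∪ C ∪ D) = 0.397 + 0.382 + 0.355 + 0.298 − 0.151 − 0.091 − 0.098 − 0.118 − 0.094 − 0.071 + 0.023 + 0.052 + 0.028 + 0.035 − 0.016 = 0.931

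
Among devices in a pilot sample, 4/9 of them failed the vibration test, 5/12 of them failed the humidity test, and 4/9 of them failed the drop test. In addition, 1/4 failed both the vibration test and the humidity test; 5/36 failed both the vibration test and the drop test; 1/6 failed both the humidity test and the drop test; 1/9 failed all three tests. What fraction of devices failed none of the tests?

P(union) = 4/9 + 5/12 + 4/9 − 1/4 − 5/36 − 1/6 + 1/9 = 31/36
P(none) = 1 − 31/36 = 5/36

5/36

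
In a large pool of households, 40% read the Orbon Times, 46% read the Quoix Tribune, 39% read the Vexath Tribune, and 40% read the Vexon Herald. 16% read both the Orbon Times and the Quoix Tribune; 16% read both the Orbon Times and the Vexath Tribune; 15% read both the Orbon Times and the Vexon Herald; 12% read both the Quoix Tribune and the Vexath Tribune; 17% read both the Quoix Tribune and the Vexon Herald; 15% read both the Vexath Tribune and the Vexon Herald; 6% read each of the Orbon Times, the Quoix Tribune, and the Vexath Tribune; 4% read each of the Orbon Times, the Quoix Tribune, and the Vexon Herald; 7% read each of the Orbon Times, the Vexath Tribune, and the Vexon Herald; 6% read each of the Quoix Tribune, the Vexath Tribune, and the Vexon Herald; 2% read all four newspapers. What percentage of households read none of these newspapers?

Apply inclusion-exclusion:
P(at least one) = 40 + 46 + 39 + 40 − 16 − 16 − 15 − 12 − 17 − 15 + 6 + 4 + 7 + 6 − 2 = 95%
P(none) = 100% − 95% = 5%

5%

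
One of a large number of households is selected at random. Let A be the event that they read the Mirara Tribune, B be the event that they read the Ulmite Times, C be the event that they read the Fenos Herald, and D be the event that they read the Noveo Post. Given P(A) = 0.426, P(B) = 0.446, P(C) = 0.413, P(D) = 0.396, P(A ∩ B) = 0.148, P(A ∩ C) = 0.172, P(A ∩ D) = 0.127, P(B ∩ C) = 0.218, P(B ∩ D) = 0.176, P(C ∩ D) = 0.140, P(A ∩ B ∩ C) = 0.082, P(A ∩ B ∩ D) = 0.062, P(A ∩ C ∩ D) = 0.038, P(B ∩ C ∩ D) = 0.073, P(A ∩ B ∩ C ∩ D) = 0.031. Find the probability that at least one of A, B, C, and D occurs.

Apply inclusion-exclusion:
P(A ∪ B ∪ C ∪ D) = 0.426 + 0.446 + 0.413 + 0.396 − 0.148 − 0.172 − 0.127 − 0.218 − 0.176 − 0.140 + 0.082 + 0.062 + 0.038 + 0.073 − 0.031 = 0.924

0.924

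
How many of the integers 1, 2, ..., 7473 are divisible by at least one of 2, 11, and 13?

4337

Apply inclusion-exclusion:
3736 + 679 + 574 − 339 − 287 − 52 + 26 = 4337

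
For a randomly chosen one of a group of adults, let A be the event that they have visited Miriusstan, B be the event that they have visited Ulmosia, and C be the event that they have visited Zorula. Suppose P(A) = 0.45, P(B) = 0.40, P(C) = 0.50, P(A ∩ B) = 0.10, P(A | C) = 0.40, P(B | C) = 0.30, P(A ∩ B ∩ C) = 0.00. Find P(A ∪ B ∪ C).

0.90

P(A ∩ C) = P(C)·P(A|C) = 0.50 × 0.40 = 0.20
P(B ∩ C) = P(C)·P(B|C) = 0.50 × 0.30 = 0.15
By inclusion-exclusion,
P(A ∪ B ∪ C) = 0.45 + 0.40 + 0.50 − 0.10 − 0.20 − 0.15 + 0.00 = 0.90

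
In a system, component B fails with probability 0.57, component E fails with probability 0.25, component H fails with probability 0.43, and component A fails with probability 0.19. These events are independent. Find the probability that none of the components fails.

0.14889825

P(none) = (1 − 0.57) × (1 − 0.25) × (1 − 0.43) × (1 − 0.19) = 0.43 × 0.75 × 0.57 × 0.81 = 0.14889825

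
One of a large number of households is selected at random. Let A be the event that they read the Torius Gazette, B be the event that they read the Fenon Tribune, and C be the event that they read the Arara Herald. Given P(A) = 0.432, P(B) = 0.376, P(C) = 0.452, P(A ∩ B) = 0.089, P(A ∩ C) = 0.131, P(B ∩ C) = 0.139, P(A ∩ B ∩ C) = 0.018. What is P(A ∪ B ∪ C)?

0.919

P(A ∪ B ∪ C) = 0.432 + 0.376 + 0.452 − 0.089 − 0.131 − 0.139 + 0.018 = 0.919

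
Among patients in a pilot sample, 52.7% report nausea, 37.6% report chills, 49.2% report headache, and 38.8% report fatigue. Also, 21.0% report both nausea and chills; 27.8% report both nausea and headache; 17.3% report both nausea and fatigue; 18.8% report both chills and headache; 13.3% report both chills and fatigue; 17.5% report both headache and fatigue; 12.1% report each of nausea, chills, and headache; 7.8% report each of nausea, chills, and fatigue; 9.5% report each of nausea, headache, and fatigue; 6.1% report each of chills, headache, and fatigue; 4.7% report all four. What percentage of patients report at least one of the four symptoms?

By inclusion–exclusion:
P(union) = 52.7 + 37.6 + 49.2 + 38.8 − 21.0 − 27.8 − 17.3 − 18.8 − 13.3 − 17.5 + 12.1 + 7.8 + 9.5 + 6.1 − 4.7 = 93.4%

93.4%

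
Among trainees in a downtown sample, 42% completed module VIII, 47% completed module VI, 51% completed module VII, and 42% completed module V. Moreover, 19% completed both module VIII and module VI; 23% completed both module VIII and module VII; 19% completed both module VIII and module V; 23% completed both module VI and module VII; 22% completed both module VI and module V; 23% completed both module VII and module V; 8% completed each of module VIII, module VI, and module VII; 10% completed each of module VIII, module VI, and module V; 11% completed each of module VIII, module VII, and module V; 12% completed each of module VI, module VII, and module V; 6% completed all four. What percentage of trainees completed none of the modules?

12%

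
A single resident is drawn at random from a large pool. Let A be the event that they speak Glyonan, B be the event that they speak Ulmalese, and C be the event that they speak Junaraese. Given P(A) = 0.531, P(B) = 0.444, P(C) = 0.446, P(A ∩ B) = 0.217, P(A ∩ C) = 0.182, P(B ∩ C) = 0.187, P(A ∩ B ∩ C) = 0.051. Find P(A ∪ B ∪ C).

Inclusion–exclusion gives
P(A ∪ B ∪ C) = 0.531 + 0.444 + 0.446 − 0.217 − 0.182 − 0.187 + 0.051 = 0.886

0.886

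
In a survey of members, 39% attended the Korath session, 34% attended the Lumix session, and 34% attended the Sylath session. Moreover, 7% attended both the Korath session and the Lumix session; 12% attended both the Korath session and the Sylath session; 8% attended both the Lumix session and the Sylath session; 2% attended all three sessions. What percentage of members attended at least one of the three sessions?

Inclusion–exclusion gives
P(≥1) = 39 + 34 + 34 − 7 − 12 − 8 + 2 = 82%

82%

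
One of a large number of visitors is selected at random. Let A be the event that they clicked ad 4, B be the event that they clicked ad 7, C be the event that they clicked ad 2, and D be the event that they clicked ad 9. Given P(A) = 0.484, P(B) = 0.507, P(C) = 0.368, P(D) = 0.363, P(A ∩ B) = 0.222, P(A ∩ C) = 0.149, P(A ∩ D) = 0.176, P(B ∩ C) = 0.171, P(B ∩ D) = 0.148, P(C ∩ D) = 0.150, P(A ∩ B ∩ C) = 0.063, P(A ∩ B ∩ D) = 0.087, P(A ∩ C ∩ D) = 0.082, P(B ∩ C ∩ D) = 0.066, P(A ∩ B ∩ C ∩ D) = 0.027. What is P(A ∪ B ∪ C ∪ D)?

Apply inclusion-exclusion:
P(A ∪ B ∪ C ∪ D) = 0.484 + 0.507 + 0.368 + 0.363 − 0.222 − 0.149 − 0.176 − 0.171 − 0.148 − 0.150 + 0.063 + 0.087 + 0.082 + 0.066 − 0.027 = 0.977

0.977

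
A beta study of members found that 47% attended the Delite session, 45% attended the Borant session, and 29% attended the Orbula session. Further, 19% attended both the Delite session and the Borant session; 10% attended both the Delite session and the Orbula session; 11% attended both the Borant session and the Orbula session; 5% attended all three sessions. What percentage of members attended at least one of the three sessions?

86%

P(≥1) = 47 + 45 + 29 − 19 − 10 − 11 + 5 = 86%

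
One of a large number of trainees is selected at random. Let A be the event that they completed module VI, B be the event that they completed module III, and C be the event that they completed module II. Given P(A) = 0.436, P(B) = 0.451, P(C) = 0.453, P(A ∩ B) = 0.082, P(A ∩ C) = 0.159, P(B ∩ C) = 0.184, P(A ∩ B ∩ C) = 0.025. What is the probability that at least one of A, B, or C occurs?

Using inclusion–exclusion:
P(A ∪ B ∪ C) = 0.436 + 0.451 + 0.453 − 0.082 − 0.159 − 0.184 + 0.025 = 0.940

0.940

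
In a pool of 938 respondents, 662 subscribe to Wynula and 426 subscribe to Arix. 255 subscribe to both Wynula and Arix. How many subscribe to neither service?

105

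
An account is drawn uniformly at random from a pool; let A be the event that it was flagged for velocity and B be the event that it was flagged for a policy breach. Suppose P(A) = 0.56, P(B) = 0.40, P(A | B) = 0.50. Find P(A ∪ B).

P(A ∩ B) = P(B)·P(A|B) = 0.40 × 0.50 = 0.20
P(A ∪ B) = 0.56 + 0.40 − 0.20 = 0.76

0.76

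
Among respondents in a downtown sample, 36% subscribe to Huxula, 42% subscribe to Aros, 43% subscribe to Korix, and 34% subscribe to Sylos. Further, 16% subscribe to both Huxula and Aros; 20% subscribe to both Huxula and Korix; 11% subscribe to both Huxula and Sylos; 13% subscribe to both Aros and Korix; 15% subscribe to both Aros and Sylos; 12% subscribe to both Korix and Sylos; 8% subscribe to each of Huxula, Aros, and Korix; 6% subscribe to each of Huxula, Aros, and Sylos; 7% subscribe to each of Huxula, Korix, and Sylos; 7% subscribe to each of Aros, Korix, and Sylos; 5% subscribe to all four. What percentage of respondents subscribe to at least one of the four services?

91%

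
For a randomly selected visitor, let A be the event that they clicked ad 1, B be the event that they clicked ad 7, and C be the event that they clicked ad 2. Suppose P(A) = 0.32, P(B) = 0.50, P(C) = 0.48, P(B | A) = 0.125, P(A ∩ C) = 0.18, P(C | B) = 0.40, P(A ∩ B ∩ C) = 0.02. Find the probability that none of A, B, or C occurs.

P(A ∩ B) = P(A)·P(B|A) = 0.32 × 0.125 = 0.04
P(B ∩ C) = P(B)·P(C|B) = 0.50 × 0.40 = 0.20
P(A ∪ B ∪ C) = 0.32 + 0.50 + 0.48 − 0.04 − 0.18 − 0.20 + 0.02 = 0.90
P(none) = 1 − 0.90 = 0.10

0.10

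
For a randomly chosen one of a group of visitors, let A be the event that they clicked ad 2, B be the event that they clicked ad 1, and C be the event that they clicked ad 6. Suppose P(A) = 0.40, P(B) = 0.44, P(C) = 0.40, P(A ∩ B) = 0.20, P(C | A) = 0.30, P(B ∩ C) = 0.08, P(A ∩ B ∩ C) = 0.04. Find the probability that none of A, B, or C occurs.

0.12

P(A ∩ C) = P(A)·P(C|A) = 0.40 × 0.30 = 0.12
By inclusion-exclusion,
P(A ∪ B ∪ C) = 0.40 + 0.44 + 0.40 − 0.20 − 0.12 − 0.08 + 0.04 = 0.88
P(none) = 1 − 0.88 = 0.12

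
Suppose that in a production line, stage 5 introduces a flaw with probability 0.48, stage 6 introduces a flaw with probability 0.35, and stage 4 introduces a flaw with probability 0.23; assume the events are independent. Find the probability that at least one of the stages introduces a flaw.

0.73974

Independence gives P(none) = ∏(1 − pᵢ).
P(none) = (1 − 0.48) × (1 − 0.35) × (1 − 0.23) = 0.52 × 0.65 × 0.77 = 0.26026
P(at least one) = 1 − 0.26026 = 0.73974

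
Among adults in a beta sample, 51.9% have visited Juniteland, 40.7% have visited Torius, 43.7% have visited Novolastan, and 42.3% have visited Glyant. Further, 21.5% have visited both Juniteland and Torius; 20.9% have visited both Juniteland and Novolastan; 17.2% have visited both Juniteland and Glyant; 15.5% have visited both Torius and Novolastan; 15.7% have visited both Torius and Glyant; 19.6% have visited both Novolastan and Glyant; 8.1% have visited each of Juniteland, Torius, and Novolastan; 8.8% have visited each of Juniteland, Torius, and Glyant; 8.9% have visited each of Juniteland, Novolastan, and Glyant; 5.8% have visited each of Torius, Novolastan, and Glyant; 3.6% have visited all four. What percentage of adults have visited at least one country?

96.2%

P(at least one) = 51.9 + 40.7 + 43.7 + 42.3 − 21.5 − 20.9 − 17.2 − 15.5 − 15.7 − 19.6 + 8.1 + 8.8 + 8.9 + 5.8 − 3.6 = 96.2%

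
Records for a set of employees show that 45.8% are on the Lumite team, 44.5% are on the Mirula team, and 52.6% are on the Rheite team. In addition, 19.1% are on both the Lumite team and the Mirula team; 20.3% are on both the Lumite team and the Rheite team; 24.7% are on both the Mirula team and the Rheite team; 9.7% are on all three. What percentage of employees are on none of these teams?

11.5%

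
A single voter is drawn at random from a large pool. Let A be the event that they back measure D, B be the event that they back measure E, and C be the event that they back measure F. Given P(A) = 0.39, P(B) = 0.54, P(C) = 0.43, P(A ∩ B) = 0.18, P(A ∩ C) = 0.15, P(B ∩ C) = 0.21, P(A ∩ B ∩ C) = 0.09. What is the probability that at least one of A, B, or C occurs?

P(A ∪ B ∪ C) = 0.39 + 0.54 + 0.43 − 0.18 − 0.15 − 0.21 + 0.09 = 0.91

0.91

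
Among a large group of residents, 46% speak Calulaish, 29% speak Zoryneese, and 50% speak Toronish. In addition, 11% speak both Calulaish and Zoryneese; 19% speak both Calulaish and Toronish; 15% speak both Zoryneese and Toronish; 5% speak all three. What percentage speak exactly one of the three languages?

By inclusion–exclusion (exactly-one form):
P(exactly one) = 46 + 29 + 50 − 2·11 − 2·19 − 2·15 + 3·5 = 50%

50%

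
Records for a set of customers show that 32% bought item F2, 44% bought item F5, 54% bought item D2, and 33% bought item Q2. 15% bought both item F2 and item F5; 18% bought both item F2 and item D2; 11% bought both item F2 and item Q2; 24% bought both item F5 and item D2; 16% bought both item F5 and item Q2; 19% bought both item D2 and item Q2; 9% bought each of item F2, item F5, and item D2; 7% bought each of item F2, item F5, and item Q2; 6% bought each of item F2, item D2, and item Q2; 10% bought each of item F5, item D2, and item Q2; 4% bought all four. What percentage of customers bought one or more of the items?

88%

P(≥1) = 32 + 44 + 54 + 33 − 15 − 18 − 11 − 24 − 16 − 19 + 9 + 7 + 6 + 10 − 4 = 88%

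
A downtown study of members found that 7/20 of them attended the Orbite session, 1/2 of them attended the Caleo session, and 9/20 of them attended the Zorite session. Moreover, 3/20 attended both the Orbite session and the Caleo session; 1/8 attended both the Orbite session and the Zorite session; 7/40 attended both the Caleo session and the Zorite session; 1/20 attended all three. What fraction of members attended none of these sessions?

1/10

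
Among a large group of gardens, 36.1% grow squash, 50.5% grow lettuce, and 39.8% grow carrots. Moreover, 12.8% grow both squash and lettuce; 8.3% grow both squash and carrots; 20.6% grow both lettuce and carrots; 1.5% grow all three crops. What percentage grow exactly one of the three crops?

47.5%

Using the inclusion–exclusion count for exactly one event:
P(exactly one) = 36.1 + 50.5 + 39.8 − 2·12.8 − 2·8.3 − 2·20.6 + 3·1.5 = 47.5%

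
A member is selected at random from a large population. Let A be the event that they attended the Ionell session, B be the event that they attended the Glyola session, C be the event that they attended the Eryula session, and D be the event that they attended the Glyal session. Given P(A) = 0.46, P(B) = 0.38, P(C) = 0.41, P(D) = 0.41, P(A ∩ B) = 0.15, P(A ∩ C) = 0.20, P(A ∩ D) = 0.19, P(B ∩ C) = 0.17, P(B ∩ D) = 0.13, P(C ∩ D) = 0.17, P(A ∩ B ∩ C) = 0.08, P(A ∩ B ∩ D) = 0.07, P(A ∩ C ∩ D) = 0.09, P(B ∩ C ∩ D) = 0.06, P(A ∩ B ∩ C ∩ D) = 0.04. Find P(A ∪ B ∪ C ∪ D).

P(A ∪ B ∪ C ∪ D) = 0.46 + 0.38 + 0.41 + 0.41 − 0.15 − 0.20 − 0.19 − 0.17 − 0.13 − 0.17 + 0.08 + 0.07 + 0.09 + 0.06 − 0.04 = 0.91

0.91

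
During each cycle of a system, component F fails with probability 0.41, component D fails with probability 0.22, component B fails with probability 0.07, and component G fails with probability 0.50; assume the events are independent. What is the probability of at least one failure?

0.786007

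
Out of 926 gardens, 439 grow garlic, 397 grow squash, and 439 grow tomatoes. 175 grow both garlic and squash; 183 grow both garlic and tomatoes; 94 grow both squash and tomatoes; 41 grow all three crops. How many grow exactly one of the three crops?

494

By inclusion–exclusion (exactly-one form):
|exactly one| = 439 + 397 + 439 − 2·175 − 2·183 − 2·94 + 3·41 = 494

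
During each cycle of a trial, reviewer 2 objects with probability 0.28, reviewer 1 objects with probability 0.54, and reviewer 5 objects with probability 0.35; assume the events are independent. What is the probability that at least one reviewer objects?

0.78472

P(none) = (1 − 0.28) × (1 − 0.54) × (1 − 0.35) = 0.72 × 0.46 × 0.65 = 0.21528
P(at least one) = 1 − 0.21528 = 0.78472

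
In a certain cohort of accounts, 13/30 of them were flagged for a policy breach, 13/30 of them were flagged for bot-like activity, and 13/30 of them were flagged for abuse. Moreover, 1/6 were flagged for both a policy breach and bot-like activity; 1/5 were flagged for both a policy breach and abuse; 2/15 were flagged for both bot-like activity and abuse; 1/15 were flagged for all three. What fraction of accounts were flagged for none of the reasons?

P(≥1) = 13/30 + 13/30 + 13/30 − 1/6 − 1/5 − 2/15 + 1/15 = 13/15
P(none) = 1 − 13/15 = 2/15

2/15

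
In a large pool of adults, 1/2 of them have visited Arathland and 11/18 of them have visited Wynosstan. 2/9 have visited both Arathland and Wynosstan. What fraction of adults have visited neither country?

Apply inclusion-exclusion:
P(union) = 1/2 + 11/18 − 2/9 = 8/9
P(none) = 1 − 8/9 = 1/9

1/9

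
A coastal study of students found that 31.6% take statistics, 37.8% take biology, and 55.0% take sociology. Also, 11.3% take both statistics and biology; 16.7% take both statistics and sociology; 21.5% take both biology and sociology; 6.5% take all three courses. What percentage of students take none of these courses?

Using inclusion–exclusion:
P(union) = 31.6 + 37.8 + 55.0 − 11.3 − 16.7 − 21.5 + 6.5 = 81.4%
P(none) = 100% − 81.4% = 18.6%

18.6%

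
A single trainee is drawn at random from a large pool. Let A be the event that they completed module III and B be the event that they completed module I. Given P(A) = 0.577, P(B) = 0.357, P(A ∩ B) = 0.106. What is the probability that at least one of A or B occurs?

Apply inclusion-exclusion:
P(A ∪ B) = 0.577 + 0.357 − 0.106 = 0.828

0.828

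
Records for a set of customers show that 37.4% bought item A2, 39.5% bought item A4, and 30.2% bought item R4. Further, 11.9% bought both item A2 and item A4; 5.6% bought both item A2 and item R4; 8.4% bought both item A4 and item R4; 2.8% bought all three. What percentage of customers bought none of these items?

16.0%

Inclusion–exclusion gives
P(union) = 37.4 + 39.5 + 30.2 − 11.9 − 5.6 − 8.4 + 2.8 = 84.0%
P(none) = 100% − 84.0% = 16.0%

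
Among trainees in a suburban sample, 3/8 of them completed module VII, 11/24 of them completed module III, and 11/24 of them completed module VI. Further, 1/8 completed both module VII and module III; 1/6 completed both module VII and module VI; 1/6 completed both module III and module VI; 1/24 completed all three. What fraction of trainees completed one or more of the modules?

P(union) = 3/8 + 11/24 + 11/24 − 1/8 − 1/6 − 1/6 + 1/24 = 7/8

7/8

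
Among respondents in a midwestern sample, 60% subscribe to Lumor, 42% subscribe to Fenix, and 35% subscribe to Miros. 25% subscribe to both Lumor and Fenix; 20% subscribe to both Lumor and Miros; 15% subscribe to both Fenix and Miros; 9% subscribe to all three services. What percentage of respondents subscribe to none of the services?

Using inclusion–exclusion:
P(≥1) = 60 + 42 + 35 − 25 − 20 − 15 + 9 = 86%
P(none) = 100% − 86% = 14%

14%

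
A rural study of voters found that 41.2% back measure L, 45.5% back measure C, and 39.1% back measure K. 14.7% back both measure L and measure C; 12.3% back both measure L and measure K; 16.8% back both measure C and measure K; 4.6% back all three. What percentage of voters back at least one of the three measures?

86.6%

By inclusion-exclusion,
P(at least one) = 41.2 + 45.5 + 39.1 − 14.7 − 12.3 − 16.8 + 4.6 = 86.6%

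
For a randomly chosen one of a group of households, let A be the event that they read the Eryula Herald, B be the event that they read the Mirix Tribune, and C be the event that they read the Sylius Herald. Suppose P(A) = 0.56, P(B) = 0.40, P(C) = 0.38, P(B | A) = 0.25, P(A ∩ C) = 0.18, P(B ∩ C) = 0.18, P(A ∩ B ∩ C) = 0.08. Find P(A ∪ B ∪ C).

0.92

P(A ∩ B) = P(A)·P(B|A) = 0.56 × 0.25 = 0.14
Inclusion–exclusion gives
P(A ∪ B ∪ C) = 0.56 + 0.40 + 0.38 − 0.14 − 0.18 − 0.18 + 0.08 = 0.92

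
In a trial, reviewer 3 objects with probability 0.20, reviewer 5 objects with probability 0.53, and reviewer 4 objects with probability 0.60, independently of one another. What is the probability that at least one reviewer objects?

P(none) = (1 − 0.20) × (1 − 0.53) × (1 − 0.60) = 0.80 × 0.47 × 0.40 = 0.1504
P(at least one) = 1 − 0.1504 = 0.8496

0.8496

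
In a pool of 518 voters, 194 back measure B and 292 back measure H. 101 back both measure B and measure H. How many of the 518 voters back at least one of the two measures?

N(≥1) = 194 + 292 − 101 = 385

385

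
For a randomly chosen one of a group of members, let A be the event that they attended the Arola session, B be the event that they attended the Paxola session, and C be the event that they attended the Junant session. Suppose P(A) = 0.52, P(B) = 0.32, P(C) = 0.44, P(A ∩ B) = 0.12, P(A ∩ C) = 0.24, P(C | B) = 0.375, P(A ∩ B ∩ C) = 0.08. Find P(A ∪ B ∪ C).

P(B ∩ C) = P(B)·P(C|B) = 0.32 × 0.375 = 0.12
Apply inclusion-exclusion:
P(A ∪ B ∪ C) = 0.52 + 0.32 + 0.44 − 0.12 − 0.24 − 0.12 + 0.08 = 0.88

0.88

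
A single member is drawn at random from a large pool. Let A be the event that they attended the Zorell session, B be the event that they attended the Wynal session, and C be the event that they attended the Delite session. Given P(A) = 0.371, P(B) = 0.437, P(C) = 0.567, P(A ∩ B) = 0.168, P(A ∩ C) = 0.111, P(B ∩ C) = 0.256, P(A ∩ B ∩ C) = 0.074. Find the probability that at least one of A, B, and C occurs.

Using inclusion–exclusion:
P(A ∪ B ∪ C) = 0.371 + 0.437 + 0.567 − 0.168 − 0.111 − 0.256 + 0.074 = 0.914

0.914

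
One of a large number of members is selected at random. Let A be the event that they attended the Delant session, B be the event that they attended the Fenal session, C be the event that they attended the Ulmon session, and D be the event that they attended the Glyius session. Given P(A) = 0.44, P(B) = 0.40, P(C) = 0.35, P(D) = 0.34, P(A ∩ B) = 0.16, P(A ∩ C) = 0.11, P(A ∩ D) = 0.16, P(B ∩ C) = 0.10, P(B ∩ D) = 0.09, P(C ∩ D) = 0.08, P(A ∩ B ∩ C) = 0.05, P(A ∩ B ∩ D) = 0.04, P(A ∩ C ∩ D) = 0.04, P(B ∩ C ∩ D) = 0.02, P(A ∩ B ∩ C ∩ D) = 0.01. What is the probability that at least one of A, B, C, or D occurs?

0.97

By inclusion-exclusion,
P(A ∪ B ∪ C ∪ D) = 0.44 + 0.40 + 0.35 + 0.34 − 0.16 − 0.11 − 0.16 − 0.10 − 0.09 − 0.08 + 0.05 + 0.04 + 0.04 + 0.02 − 0.01 = 0.97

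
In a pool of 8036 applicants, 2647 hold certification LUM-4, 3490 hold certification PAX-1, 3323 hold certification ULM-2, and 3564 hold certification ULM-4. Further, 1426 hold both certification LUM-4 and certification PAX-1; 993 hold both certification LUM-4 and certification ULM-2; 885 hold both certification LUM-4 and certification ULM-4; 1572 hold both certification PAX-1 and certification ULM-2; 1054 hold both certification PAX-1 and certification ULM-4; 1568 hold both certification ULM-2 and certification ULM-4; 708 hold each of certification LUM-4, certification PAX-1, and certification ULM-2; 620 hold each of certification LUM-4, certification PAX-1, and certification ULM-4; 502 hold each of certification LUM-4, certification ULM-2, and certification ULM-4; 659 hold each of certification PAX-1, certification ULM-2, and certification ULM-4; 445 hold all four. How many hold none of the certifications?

466

|at least one| = 2647 + 3490 + 3323 + 3564 − 1426 − 993 − 885 − 1572 − 1054 − 1568 + 708 + 620 + 502 + 659 − 445 = 7570
None: 8036 − 7570 = 466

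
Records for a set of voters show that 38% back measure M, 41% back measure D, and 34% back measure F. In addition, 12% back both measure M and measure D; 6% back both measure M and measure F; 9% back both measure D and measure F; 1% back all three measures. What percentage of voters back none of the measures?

P(union) = 38 + 41 + 34 − 12 − 6 − 9 + 1 = 87%
P(none) = 100% − 87% = 13%

13%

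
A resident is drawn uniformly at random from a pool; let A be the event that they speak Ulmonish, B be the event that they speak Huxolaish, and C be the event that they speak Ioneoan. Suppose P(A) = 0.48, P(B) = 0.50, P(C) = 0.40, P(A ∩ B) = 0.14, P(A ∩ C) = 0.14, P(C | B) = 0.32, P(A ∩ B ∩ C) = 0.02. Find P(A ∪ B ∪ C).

P(B ∩ C) = P(B)·P(C|B) = 0.50 × 0.32 = 0.16
P(A ∪ B ∪ C) = 0.48 + 0.50 + 0.40 − 0.14 − 0.14 − 0.16 + 0.02 = 0.96

0.96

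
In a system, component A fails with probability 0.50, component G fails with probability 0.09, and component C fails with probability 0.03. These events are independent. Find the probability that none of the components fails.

P(none) = (1 − 0.50) × (1 − 0.09) × (1 − 0.03) = 0.50 × 0.91 × 0.97 = 0.44135

0.44135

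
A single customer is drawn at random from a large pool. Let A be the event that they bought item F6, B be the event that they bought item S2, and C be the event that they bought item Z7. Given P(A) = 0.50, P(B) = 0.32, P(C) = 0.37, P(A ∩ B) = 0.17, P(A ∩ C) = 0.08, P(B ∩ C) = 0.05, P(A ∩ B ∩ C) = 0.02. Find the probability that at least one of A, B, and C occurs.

0.91

P(A ∪ B ∪ C) = 0.50 + 0.32 + 0.37 − 0.17 − 0.08 − 0.05 + 0.02 = 0.91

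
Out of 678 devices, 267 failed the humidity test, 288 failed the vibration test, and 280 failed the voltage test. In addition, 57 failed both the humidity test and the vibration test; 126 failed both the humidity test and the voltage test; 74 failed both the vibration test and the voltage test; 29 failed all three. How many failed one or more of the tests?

607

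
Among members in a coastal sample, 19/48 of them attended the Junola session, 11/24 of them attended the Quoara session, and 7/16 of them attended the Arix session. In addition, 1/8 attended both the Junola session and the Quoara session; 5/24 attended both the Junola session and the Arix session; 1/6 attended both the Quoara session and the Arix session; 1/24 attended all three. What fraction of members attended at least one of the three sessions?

5/6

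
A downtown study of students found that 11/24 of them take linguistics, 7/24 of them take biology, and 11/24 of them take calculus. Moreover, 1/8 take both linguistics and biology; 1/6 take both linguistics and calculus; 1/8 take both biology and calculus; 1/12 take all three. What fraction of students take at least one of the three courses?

Inclusion–exclusion gives
P(≥1) = 11/24 + 7/24 + 11/24 − 1/8 − 1/6 − 1/8 + 1/12 = 7/8

7/8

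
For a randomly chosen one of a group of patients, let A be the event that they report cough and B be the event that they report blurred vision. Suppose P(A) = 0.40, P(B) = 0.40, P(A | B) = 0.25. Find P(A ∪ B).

0.70

P(A ∩ B) = P(B)·P(A|B) = 0.40 × 0.25 = 0.10
P(A ∪ B) = 0.40 + 0.40 − 0.10 = 0.70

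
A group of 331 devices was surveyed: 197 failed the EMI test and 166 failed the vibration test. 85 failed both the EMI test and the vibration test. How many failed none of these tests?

53

|at least one| = 197 + 166 − 85 = 278
None: 331 − 278 = 53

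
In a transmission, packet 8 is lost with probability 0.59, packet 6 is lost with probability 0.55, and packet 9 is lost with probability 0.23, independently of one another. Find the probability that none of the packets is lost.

P(none) = (1 − 0.59) × (1 − 0.55) × (1 − 0.23) = 0.41 × 0.45 × 0.77 = 0.142065

0.142065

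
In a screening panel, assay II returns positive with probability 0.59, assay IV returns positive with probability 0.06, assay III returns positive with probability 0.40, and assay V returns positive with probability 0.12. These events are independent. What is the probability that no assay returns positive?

0.2034912

P(none) = (1 − 0.59) × (1 − 0.06) × (1 − 0.40) × (1 − 0.12) = 0.41 × 0.94 × 0.60 × 0.88 = 0.2034912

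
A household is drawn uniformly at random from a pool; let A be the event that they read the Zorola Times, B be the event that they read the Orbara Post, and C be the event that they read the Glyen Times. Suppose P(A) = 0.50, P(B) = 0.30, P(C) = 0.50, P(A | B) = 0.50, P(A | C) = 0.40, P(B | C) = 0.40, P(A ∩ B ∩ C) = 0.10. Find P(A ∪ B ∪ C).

P(A ∩ B) = P(B)·P(A|B) = 0.30 × 0.50 = 0.15
P(A ∩ C) = P(C)·P(A|C) = 0.50 × 0.40 = 0.20
P(B ∩ C) = P(C)·P(B|C) = 0.50 × 0.40 = 0.20
P(A ∪ B ∪ C) = 0.50 + 0.30 + 0.50 − 0.15 − 0.20 − 0.20 + 0.10 = 0.85

0.85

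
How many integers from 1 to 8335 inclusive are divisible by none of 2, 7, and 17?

⌊8335/2⌋ + ⌊8335/7⌋ + ⌊8335/17⌋ − ⌊8335/14⌋ − ⌊8335/34⌋ − ⌊8335/119⌋ + ⌊8335/238⌋ = 4167 + 1190 + 490 − 595 − 245 − 70 + 35 = 4972
8335 − 4972 = 3363

3363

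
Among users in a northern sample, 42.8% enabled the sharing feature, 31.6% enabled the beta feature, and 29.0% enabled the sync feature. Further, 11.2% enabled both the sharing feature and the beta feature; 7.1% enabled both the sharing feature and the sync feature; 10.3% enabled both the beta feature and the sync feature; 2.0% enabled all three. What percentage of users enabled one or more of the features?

76.8%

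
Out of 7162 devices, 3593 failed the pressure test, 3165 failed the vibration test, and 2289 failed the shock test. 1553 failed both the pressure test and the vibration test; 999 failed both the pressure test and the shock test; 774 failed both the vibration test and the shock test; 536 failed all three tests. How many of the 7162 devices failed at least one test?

By inclusion-exclusion,
|at least one| = 3593 + 3165 + 2289 − 1553 − 999 − 774 + 536 = 6257

6257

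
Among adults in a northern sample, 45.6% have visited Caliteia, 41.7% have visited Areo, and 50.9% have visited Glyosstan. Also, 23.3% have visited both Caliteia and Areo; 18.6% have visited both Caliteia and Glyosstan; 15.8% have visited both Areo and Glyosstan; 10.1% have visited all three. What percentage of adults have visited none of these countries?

P(at least one) = 45.6 + 41.7 + 50.9 − 23.3 − 18.6 − 15.8 + 10.1 = 90.6%
P(none) = 100% − 90.6% = 9.4%

9.4%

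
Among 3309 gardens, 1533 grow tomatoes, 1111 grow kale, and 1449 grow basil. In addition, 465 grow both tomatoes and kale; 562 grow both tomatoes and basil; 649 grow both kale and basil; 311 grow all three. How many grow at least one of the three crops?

2728

N(≥1) = 1533 + 1111 + 1449 − 465 − 562 − 649 + 311 = 2728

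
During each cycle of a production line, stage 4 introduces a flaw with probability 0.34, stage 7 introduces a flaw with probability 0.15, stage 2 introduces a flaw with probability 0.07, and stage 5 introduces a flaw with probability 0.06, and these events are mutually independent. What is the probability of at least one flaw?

Since the events are independent, P(none) is the product of the individual non-occurrence probabilities.
P(none) = (1 − 0.34) × (1 − 0.15) × (1 − 0.07) × (1 − 0.06) = 0.66 × 0.85 × 0.93 × 0.94 = 0.4904262
P(at least one) = 1 − 0.4904262 = 0.5095738

0.5095738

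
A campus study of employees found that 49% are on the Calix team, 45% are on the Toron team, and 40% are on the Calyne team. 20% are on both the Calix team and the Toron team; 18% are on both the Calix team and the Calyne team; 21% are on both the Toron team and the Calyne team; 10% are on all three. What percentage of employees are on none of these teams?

15%

Using inclusion–exclusion:
P(at least one) = 49 + 45 + 40 − 20 − 18 − 21 + 10 = 85%
P(none) = 100% − 85% = 15%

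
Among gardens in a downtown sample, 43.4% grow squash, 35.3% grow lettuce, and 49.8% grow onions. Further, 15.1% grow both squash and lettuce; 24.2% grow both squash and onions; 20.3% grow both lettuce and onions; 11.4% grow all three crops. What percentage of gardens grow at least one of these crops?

By inclusion-exclusion,
P(union) = 43.4 + 35.3 + 49.8 − 15.1 − 24.2 − 20.3 + 11.4 = 80.3%

80.3%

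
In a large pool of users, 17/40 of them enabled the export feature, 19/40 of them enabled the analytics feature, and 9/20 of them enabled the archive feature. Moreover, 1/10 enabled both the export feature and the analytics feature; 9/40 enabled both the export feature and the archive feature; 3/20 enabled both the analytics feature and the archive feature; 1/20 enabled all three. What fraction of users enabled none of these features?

3/40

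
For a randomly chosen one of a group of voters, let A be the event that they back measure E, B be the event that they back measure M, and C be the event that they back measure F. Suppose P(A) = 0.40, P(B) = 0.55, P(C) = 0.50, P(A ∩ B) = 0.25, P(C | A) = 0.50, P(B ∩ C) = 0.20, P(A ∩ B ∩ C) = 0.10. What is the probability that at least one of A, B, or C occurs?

0.90

P(A ∩ C) = P(A)·P(C|A) = 0.40 × 0.50 = 0.20
P(A ∪ B ∪ C) = 0.40 + 0.55 + 0.50 − 0.25 − 0.20 − 0.20 + 0.10 = 0.90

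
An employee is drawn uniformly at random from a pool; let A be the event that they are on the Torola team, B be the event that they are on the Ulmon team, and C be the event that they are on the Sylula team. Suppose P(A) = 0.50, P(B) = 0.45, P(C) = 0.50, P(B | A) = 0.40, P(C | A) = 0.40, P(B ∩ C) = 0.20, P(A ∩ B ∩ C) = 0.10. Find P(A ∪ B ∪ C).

0.95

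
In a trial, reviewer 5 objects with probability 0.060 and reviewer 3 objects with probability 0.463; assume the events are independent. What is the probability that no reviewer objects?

0.50478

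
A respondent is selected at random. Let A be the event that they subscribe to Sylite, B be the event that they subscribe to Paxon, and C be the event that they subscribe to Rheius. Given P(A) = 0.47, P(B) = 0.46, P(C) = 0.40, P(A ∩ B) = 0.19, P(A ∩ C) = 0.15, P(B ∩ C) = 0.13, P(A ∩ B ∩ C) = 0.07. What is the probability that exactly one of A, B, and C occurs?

0.60

By inclusion–exclusion (exactly-one form):
P(exactly one) = 0.47 + 0.46 + 0.40 − 2·0.19 − 2·0.15 − 2·0.13 + 3·0.07 = 0.60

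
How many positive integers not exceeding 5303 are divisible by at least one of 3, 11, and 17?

2278

By inclusion-exclusion,
floor(5303/3) + floor(5303/11) + floor(5303/17) − floor(5303/33) − floor(5303/51) − floor(5303/187) + floor(5303/561) = 1767 + 482 + 311 − 160 − 103 − 28 + 9 = 2278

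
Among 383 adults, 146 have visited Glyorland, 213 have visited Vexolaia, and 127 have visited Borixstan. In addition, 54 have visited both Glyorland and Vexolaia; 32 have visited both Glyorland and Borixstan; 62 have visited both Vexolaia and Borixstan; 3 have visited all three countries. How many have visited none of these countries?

42

Apply inclusion-exclusion:
|union| = 146 + 213 + 127 − 54 − 32 − 62 + 3 = 341
None: 383 − 341 = 42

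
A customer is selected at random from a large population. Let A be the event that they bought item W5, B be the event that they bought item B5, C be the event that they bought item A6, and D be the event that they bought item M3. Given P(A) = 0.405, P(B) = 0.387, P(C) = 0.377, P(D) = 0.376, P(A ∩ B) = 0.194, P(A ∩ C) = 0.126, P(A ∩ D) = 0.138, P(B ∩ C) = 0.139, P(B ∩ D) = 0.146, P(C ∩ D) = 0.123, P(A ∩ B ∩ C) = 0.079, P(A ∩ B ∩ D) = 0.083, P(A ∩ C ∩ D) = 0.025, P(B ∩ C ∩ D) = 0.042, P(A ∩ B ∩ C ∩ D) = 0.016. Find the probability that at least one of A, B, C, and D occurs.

0.892

Inclusion–exclusion gives
P(A ∪ B ∪ C ∪ D) = 0.405 + 0.387 + 0.377 + 0.376 − 0.194 − 0.126 − 0.138 − 0.139 − 0.146 − 0.123 + 0.079 + 0.083 + 0.025 + 0.042 − 0.016 = 0.892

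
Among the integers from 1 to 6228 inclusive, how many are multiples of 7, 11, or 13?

By inclusion–exclusion:
889 + 566 + 479 − 80 − 68 − 43 + 6 = 1749

1749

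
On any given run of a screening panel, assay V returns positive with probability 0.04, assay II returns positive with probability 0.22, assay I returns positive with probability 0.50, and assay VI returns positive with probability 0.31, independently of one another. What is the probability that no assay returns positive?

0.258336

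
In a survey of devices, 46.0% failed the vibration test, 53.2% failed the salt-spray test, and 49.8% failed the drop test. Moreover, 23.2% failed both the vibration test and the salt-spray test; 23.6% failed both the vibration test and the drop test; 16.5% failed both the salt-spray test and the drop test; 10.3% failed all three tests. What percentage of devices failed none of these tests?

4.0%

P(≥1) = 46.0 + 53.2 + 49.8 − 23.2 − 23.6 − 16.5 + 10.3 = 96.0%
P(none) = 100% − 96.0% = 4.0%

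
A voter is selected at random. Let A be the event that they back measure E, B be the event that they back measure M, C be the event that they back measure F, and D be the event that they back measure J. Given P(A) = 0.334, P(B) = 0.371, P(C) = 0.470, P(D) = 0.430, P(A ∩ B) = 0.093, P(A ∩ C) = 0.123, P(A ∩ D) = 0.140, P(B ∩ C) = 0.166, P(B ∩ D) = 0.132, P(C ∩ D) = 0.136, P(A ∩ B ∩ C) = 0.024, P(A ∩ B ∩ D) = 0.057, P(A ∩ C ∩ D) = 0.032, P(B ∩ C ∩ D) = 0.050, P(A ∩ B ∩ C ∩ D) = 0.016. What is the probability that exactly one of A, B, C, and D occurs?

0.450

Using the inclusion–exclusion count for exactly one event:
P(exactly one) = 0.334 + 0.371 + 0.470 + 0.430 − 2·0.093 − 2·0.123 − 2·0.140 − 2·0.166 − 2·0.132 − 2·0.136 + 3·0.024 + 3·0.057 + 3·0.032 + 3·0.050 − 4·0.016 = 0.450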